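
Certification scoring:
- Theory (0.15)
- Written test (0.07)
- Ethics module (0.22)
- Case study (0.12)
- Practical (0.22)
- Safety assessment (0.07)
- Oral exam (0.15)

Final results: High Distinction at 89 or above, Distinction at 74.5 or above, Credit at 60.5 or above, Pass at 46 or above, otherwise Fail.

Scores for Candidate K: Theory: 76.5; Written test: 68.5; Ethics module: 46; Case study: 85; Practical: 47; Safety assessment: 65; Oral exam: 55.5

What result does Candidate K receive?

Pass

Weighted total:
  Theory 76.5 × 0.15 = 11.475
  Written test 68.5 × 0.07 = 4.795
  Ethics module 46 × 0.22 = 10.12
  Case study 85 × 0.12 = 10.2
  Practical 47 × 0.22 = 10.34
  Safety assessment 65 × 0.07 = 4.55
  Oral exam 55.5 × 0.15 = 8.325
Sum = 59.805
59.805 is ≥ 46 and < 60.5 → Pass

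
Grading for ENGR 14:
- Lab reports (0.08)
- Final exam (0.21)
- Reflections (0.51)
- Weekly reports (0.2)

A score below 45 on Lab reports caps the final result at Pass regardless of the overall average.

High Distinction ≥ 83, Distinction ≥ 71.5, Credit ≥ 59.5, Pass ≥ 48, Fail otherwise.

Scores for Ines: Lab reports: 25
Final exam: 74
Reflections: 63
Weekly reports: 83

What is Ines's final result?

Lab reports score 25 < 45: minimum not met.
Weighted total:
  Lab reports 25 × 0.08 = 2
  Final exam 74 × 0.21 = 15.54
  Reflections 63 × 0.51 = 32.13
  Weekly reports 83 × 0.2 = 16.6
Sum = 66.27
66.27 would be Credit; cap at Pass applies → Pass.

Pass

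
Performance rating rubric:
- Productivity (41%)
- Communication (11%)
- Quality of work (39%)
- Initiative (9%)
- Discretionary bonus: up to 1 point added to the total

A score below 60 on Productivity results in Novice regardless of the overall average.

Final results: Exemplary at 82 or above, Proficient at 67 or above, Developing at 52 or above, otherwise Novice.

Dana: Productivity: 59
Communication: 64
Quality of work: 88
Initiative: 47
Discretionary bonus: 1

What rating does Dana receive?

Novice

Productivity score 59 < 60: minimum not met.
Weighted total:
  Productivity 59 × 0.41 = 24.19
  Communication 64 × 0.11 = 7.04
  Quality of work 88 × 0.39 = 34.32
  Initiative 47 × 0.09 = 4.23
Sum = 69.78
Discretionary bonus: 69.78 + 1 = 70.78
Because the Productivity minimum was not met, the result is Novice.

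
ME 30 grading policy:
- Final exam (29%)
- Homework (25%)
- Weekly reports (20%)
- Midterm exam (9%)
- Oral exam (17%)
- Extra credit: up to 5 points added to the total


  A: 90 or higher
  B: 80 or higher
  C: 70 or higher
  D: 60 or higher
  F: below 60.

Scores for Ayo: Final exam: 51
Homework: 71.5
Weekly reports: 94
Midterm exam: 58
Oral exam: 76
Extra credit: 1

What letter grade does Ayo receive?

Weighted total:
  Final exam 51 × 0.29 = 14.79
  Homework 71.5 × 0.25 = 17.875
  Weekly reports 94 × 0.2 = 18.8
  Midterm exam 58 × 0.09 = 5.22
  Oral exam 76 × 0.17 = 12.92
Sum = 69.605
Extra credit: 69.605 + 1 = 70.605
70.605 is ≥ 70 and < 80 → C

C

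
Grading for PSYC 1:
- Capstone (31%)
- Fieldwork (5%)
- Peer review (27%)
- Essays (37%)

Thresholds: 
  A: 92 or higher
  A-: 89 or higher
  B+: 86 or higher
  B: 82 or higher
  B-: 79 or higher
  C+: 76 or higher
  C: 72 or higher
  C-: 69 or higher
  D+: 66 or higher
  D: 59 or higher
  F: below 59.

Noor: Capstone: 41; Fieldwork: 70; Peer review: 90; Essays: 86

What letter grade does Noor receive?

Weighted total:
  Capstone 41 × 0.31 = 12.71
  Fieldwork 70 × 0.05 = 3.5
  Peer review 90 × 0.27 = 24.3
  Essays 86 × 0.37 = 31.82
Sum = 72.33
72.33 is ≥ 72 and < 76 → C

C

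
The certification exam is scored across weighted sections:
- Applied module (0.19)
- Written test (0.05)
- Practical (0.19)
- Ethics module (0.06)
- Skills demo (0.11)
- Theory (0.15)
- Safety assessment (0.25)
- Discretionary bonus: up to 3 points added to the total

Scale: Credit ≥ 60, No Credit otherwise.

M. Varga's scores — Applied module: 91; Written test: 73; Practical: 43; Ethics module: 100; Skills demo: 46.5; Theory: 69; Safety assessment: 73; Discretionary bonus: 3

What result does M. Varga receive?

Weighted total:
  Applied module 91 × 0.19 = 17.29
  Written test 73 × 0.05 = 3.65
  Practical 43 × 0.19 = 8.17
  Ethics module 100 × 0.06 = 6
  Skills demo 46.5 × 0.11 = 5.115
  Theory 69 × 0.15 = 10.35
  Safety assessment 73 × 0.25 = 18.25
Sum = 68.825
Discretionary bonus: 68.825 + 3 = 71.825
71.825 ≥ 60 → Credit

Credit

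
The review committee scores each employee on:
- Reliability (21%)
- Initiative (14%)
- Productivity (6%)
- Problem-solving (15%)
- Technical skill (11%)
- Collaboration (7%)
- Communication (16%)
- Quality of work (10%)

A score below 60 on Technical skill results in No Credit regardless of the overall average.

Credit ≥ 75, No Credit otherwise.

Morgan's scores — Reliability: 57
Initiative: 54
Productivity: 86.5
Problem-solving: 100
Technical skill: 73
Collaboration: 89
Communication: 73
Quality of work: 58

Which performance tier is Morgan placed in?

No Credit

Technical skill score 73 ≥ 60: minimum met.
Weighted total:
  Reliability 57 × 0.21 = 11.97
  Initiative 54 × 0.14 = 7.56
  Productivity 86.5 × 0.06 = 5.19
  Problem-solving 100 × 0.15 = 15
  Technical skill 73 × 0.11 = 8.03
  Collaboration 89 × 0.07 = 6.23
  Communication 73 × 0.16 = 11.68
  Quality of work 58 × 0.1 = 5.8
Sum = 71.46
71.46 < 75 → No Credit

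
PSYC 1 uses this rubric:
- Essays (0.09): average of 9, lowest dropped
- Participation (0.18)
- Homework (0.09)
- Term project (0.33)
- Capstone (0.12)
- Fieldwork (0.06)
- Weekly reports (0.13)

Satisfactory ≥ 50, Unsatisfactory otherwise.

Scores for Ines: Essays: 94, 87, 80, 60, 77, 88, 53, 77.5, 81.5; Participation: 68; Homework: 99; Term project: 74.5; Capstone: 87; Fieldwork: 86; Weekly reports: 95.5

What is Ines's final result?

Essays: drop 53 → average of remaining 8 = 645/8 = 80.625
Weighted total:
  Essays 80.625 × 0.09 = 7.25625
  Participation 68 × 0.18 = 12.24
  Homework 99 × 0.09 = 8.91
  Term project 74.5 × 0.33 = 24.585
  Capstone 87 × 0.12 = 10.44
  Fieldwork 86 × 0.06 = 5.16
  Weekly reports 95.5 × 0.13 = 12.415
Sum = 81.00625
81.00625 ≥ 50 → Satisfactory

Satisfactory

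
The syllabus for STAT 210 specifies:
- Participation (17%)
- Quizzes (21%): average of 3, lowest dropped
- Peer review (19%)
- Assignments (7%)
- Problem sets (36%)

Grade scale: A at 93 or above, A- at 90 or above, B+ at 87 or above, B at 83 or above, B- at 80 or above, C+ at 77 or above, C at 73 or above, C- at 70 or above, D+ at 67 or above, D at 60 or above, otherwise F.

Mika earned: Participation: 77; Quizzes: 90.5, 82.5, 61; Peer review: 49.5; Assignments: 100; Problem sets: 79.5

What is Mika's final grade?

Quizzes: drop 61 → average of remaining 2 = 173/2 = 86.5
Weighted total:
  Participation 77 × 0.17 = 13.09
  Quizzes 86.5 × 0.21 = 18.165
  Peer review 49.5 × 0.19 = 9.405
  Assignments 100 × 0.07 = 7
  Problem sets 79.5 × 0.36 = 28.62
Sum = 76.28
76.28 is ≥ 73 and < 77 → C

C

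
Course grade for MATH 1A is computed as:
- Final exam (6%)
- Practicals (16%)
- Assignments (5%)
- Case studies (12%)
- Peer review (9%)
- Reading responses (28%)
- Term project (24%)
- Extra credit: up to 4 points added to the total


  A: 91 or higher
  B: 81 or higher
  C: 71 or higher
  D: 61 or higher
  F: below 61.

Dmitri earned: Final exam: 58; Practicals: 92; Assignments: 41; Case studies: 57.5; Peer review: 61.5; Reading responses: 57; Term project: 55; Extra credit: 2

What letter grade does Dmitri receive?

D

Weighted total:
  Final exam 58 × 0.06 = 3.48
  Practicals 92 × 0.16 = 14.72
  Assignments 41 × 0.05 = 2.05
  Case studies 57.5 × 0.12 = 6.9
  Peer review 61.5 × 0.09 = 5.535
  Reading responses 57 × 0.28 = 15.96
  Term project 55 × 0.24 = 13.2
Sum = 61.845
Extra credit: 61.845 + 2 = 63.845
63.845 is ≥ 61 and < 71 → D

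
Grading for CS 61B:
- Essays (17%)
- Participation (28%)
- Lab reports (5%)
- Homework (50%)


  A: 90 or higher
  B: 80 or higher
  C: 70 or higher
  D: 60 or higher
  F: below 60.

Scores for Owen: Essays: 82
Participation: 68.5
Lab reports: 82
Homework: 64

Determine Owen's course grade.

D

Weighted total:
  Essays 82 × 0.17 = 13.94
  Participation 68.5 × 0.28 = 19.18
  Lab reports 82 × 0.05 = 4.1
  Homework 64 × 0.5 = 32
Sum = 69.22
69.22 is ≥ 60 and < 70 → D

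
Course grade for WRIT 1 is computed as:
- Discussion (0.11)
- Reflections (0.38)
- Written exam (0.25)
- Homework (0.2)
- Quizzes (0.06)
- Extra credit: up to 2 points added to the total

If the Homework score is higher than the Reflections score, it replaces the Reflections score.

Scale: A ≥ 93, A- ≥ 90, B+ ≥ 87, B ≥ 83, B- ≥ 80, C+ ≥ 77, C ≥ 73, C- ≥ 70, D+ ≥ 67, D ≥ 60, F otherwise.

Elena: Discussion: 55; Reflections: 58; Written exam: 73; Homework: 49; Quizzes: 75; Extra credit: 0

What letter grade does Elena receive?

Homework (49) ≤ Reflections (58), so Reflections stays at 58.
Weighted total:
  Discussion 55 × 0.11 = 6.05
  Reflections 58 × 0.38 = 22.04
  Written exam 73 × 0.25 = 18.25
  Homework 49 × 0.2 = 9.8
  Quizzes 75 × 0.06 = 4.5
Sum = 60.64
Extra credit: 60.64 + 0 = 60.64
60.64 is ≥ 60 and < 67 → D

D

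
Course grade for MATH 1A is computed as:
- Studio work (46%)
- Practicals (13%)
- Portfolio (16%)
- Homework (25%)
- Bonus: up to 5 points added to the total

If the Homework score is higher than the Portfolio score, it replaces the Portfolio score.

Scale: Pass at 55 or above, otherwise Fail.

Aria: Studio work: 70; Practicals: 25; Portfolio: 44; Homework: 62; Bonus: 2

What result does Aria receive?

Homework (62) > Portfolio (44), so Portfolio counts as 62.
Weighted total:
  Studio work 70 × 0.46 = 32.2
  Practicals 25 × 0.13 = 3.25
  Portfolio 62 × 0.16 = 9.92
  Homework 62 × 0.25 = 15.5
Sum = 60.87
Bonus: 60.87 + 2 = 62.87
62.87 ≥ 55 → Pass

Pass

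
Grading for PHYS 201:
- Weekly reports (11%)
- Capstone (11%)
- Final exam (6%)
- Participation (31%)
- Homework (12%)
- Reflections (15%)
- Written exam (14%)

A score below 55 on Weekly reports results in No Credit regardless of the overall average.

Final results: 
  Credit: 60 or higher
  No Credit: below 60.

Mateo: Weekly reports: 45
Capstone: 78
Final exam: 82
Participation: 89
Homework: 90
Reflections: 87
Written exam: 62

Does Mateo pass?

Weekly reports score 45 < 55: minimum not met.
Weighted total:
  Weekly reports 45 × 0.11 = 4.95
  Capstone 78 × 0.11 = 8.58
  Final exam 82 × 0.06 = 4.92
  Participation 89 × 0.31 = 27.59
  Homework 90 × 0.12 = 10.8
  Reflections 87 × 0.15 = 13.05
  Written exam 62 × 0.14 = 8.68
Sum = 78.57
Because the Weekly reports minimum was not met, the result is No Credit.

No Credit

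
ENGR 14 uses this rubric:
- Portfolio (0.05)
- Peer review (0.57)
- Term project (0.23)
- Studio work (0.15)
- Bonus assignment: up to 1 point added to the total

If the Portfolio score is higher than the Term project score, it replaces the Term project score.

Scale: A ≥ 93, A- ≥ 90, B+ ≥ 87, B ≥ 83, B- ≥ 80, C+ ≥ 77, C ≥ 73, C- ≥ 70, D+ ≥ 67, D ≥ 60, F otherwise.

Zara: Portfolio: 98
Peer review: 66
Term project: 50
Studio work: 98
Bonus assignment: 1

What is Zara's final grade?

B-

Portfolio (98) > Term project (50), so Term project counts as 98.
Weighted total:
  Portfolio 98 × 0.05 = 4.9
  Peer review 66 × 0.57 = 37.62
  Term project 98 × 0.23 = 22.54
  Studio work 98 × 0.15 = 14.7
Sum = 79.76
Bonus assignment: 79.76 + 1 = 80.76
80.76 is ≥ 80 and < 83 → B-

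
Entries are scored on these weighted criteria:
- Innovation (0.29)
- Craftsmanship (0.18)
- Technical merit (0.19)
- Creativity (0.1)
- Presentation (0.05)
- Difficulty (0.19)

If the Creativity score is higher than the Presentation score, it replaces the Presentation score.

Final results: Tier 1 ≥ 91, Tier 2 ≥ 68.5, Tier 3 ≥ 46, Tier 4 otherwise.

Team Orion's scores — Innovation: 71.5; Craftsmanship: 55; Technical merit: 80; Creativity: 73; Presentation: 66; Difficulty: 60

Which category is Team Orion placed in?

Tier 3

Creativity (73) > Presentation (66), so Presentation counts as 73.
Weighted total:
  Innovation 71.5 × 0.29 = 20.735
  Craftsmanship 55 × 0.18 = 9.9
  Technical merit 80 × 0.19 = 15.2
  Creativity 73 × 0.1 = 7.3
  Presentation 73 × 0.05 = 3.65
  Difficulty 60 × 0.19 = 11.4
Sum = 68.185
68.185 is ≥ 46 and < 68.5 → Tier 3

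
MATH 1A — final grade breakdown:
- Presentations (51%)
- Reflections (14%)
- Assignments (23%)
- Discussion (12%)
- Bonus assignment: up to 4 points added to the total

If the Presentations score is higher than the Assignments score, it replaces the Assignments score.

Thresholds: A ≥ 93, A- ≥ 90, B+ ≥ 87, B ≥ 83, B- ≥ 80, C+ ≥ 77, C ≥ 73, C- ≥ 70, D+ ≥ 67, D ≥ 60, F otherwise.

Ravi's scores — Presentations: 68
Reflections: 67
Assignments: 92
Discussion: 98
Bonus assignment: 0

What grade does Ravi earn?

C

Presentations (68) ≤ Assignments (92), so Assignments stays at 92.
Weighted total:
  Presentations 68 × 0.51 = 34.68
  Reflections 67 × 0.14 = 9.38
  Assignments 92 × 0.23 = 21.16
  Discussion 98 × 0.12 = 11.76
Sum = 76.98
Bonus assignment: 76.98 + 0 = 76.98
76.98 is ≥ 73 and < 77 → C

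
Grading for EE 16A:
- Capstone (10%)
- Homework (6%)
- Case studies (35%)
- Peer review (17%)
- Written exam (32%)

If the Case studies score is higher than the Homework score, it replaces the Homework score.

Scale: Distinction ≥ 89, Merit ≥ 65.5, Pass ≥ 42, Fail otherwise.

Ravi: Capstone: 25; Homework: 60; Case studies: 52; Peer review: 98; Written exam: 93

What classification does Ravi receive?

Case studies (52) ≤ Homework (60), so Homework stays at 60.
Weighted total:
  Capstone 25 × 0.1 = 2.5
  Homework 60 × 0.06 = 3.6
  Case studies 52 × 0.35 = 18.2
  Peer review 98 × 0.17 = 16.66
  Written exam 93 × 0.32 = 29.76
Sum = 70.72
70.72 is ≥ 65.5 and < 89 → Merit

Merit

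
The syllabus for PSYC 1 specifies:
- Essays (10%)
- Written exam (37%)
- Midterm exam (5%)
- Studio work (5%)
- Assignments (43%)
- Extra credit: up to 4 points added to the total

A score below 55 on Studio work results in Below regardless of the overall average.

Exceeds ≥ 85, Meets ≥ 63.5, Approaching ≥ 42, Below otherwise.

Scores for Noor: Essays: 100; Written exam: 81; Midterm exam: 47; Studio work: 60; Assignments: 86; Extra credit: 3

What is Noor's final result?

Studio work score 60 ≥ 55: minimum met.
Weighted total:
  Essays 100 × 0.1 = 10
  Written exam 81 × 0.37 = 29.97
  Midterm exam 47 × 0.05 = 2.35
  Studio work 60 × 0.05 = 3
  Assignments 86 × 0.43 = 36.98
Sum = 82.3
Extra credit: 82.3 + 3 = 85.3
85.3 ≥ 85 → Exceeds

Exceeds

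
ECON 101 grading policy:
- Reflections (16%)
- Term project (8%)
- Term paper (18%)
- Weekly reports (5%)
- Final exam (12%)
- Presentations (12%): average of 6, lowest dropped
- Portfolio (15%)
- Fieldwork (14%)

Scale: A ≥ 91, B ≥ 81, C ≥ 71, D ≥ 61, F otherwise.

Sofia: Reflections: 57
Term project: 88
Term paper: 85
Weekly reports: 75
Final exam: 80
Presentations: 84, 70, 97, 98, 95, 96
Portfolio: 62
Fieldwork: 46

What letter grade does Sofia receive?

C

Presentations: drop 70 → average of remaining 5 = 470/5 = 94
Weighted total:
  Reflections 57 × 0.16 = 9.12
  Term project 88 × 0.08 = 7.04
  Term paper 85 × 0.18 = 15.3
  Weekly reports 75 × 0.05 = 3.75
  Final exam 80 × 0.12 = 9.6
  Presentations 94 × 0.12 = 11.28
  Portfolio 62 × 0.15 = 9.3
  Fieldwork 46 × 0.14 = 6.44
Sum = 71.83
71.83 is ≥ 71 and < 81 → C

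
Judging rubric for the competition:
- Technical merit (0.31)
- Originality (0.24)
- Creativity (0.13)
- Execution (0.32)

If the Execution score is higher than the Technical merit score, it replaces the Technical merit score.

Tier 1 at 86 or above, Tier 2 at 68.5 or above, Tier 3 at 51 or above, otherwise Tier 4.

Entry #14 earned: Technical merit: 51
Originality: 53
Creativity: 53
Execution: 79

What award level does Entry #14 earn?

Tier 2

Execution (79) > Technical merit (51), so Technical merit counts as 79.
Weighted total:
  Technical merit 79 × 0.31 = 24.49
  Originality 53 × 0.24 = 12.72
  Creativity 53 × 0.13 = 6.89
  Execution 79 × 0.32 = 25.28
Sum = 69.38
69.38 is ≥ 68.5 and < 86 → Tier 2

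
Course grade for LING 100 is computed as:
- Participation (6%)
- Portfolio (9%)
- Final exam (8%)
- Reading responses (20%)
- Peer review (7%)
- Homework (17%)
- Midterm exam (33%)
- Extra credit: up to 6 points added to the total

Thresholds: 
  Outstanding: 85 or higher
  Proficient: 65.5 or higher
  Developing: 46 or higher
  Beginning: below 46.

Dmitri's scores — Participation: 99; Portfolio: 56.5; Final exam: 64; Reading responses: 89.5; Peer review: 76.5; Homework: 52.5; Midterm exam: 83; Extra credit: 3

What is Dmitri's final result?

Weighted total:
  Participation 99 × 0.06 = 5.94
  Portfolio 56.5 × 0.09 = 5.085
  Final exam 64 × 0.08 = 5.12
  Reading responses 89.5 × 0.2 = 17.9
  Peer review 76.5 × 0.07 = 5.355
  Homework 52.5 × 0.17 = 8.925
  Midterm exam 83 × 0.33 = 27.39
Sum = 75.715
Extra credit: 75.715 + 3 = 78.715
78.715 is ≥ 65.5 and < 85 → Proficient

Proficient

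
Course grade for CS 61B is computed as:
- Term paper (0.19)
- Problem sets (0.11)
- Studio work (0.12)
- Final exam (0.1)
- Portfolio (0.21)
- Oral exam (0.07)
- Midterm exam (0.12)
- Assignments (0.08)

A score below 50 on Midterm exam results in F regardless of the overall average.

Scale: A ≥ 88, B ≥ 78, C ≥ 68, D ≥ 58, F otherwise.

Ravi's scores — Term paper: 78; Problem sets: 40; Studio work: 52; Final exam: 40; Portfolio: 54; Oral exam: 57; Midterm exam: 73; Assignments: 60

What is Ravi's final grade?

Midterm exam score 73 ≥ 50: minimum met.
Weighted total:
  Term paper 78 × 0.19 = 14.82
  Problem sets 40 × 0.11 = 4.4
  Studio work 52 × 0.12 = 6.24
  Final exam 40 × 0.1 = 4
  Portfolio 54 × 0.21 = 11.34
  Oral exam 57 × 0.07 = 3.99
  Midterm exam 73 × 0.12 = 8.76
  Assignments 60 × 0.08 = 4.8
Sum = 58.35
58.35 is ≥ 58 and < 68 → D

D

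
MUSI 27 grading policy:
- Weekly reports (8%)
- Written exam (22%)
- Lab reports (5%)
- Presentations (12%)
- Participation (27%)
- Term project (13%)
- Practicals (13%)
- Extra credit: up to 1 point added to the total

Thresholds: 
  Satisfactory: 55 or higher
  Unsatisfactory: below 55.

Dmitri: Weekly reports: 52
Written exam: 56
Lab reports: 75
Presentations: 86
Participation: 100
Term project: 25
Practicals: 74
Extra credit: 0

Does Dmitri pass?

Weighted total:
  Weekly reports 52 × 0.08 = 4.16
  Written exam 56 × 0.22 = 12.32
  Lab reports 75 × 0.05 = 3.75
  Presentations 86 × 0.12 = 10.32
  Participation 100 × 0.27 = 27
  Term project 25 × 0.13 = 3.25
  Practicals 74 × 0.13 = 9.62
Sum = 70.42
Extra credit: 70.42 + 0 = 70.42
70.42 ≥ 55 → Satisfactory

Satisfactory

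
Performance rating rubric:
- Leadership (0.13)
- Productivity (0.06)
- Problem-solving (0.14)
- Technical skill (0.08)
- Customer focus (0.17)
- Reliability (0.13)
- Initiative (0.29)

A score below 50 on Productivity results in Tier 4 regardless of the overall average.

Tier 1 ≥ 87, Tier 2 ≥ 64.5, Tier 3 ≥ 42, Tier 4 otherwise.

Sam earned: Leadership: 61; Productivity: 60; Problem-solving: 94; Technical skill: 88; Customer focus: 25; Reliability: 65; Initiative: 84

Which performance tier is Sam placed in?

Tier 2

Productivity score 60 ≥ 50: minimum met.
Weighted total:
  Leadership 61 × 0.13 = 7.93
  Productivity 60 × 0.06 = 3.6
  Problem-solving 94 × 0.14 = 13.16
  Technical skill 88 × 0.08 = 7.04
  Customer focus 25 × 0.17 = 4.25
  Reliability 65 × 0.13 = 8.45
  Initiative 84 × 0.29 = 24.36
Sum = 68.79
68.79 is ≥ 64.5 and < 87 → Tier 2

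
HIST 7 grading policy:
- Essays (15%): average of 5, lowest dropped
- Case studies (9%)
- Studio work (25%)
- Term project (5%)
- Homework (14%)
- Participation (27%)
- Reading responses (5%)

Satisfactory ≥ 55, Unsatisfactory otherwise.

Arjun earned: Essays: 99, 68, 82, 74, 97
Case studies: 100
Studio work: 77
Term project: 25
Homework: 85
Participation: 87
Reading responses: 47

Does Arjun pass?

Essays: drop 68 → average of remaining 4 = 352/4 = 88
Weighted total:
  Essays 88 × 0.15 = 13.2
  Case studies 100 × 0.09 = 9
  Studio work 77 × 0.25 = 19.25
  Term project 25 × 0.05 = 1.25
  Homework 85 × 0.14 = 11.9
  Participation 87 × 0.27 = 23.49
  Reading responses 47 × 0.05 = 2.35
Sum = 80.44
80.44 ≥ 55 → Satisfactory

Satisfactory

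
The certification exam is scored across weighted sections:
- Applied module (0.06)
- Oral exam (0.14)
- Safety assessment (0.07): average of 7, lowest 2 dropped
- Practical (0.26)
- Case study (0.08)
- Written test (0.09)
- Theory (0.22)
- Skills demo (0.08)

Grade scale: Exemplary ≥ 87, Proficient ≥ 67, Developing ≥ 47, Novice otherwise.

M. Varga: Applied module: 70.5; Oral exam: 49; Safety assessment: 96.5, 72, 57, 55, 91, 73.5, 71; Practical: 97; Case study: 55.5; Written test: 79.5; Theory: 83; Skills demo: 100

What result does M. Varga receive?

Proficient

Safety assessment: drop 55, 57 → average of remaining 5 = 404/5 = 80.8
Weighted total:
  Applied module 70.5 × 0.06 = 4.23
  Oral exam 49 × 0.14 = 6.86
  Safety assessment 80.8 × 0.07 = 5.656
  Practical 97 × 0.26 = 25.22
  Case study 55.5 × 0.08 = 4.44
  Written test 79.5 × 0.09 = 7.155
  Theory 83 × 0.22 = 18.26
  Skills demo 100 × 0.08 = 8
Sum = 79.821
79.821 is ≥ 67 and < 87 → Proficient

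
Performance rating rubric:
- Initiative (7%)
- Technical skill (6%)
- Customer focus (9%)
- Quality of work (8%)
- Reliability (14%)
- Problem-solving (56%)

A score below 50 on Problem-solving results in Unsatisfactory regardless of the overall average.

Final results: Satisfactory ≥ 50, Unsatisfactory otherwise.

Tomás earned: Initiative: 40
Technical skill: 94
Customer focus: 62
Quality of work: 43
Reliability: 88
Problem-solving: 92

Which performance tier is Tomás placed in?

Satisfactory

Problem-solving score 92 ≥ 50: minimum met.
Weighted total:
  Initiative 40 × 0.07 = 2.8
  Technical skill 94 × 0.06 = 5.64
  Customer focus 62 × 0.09 = 5.58
  Quality of work 43 × 0.08 = 3.44
  Reliability 88 × 0.14 = 12.32
  Problem-solving 92 × 0.56 = 51.52
Sum = 81.3
81.3 ≥ 50 → Satisfactory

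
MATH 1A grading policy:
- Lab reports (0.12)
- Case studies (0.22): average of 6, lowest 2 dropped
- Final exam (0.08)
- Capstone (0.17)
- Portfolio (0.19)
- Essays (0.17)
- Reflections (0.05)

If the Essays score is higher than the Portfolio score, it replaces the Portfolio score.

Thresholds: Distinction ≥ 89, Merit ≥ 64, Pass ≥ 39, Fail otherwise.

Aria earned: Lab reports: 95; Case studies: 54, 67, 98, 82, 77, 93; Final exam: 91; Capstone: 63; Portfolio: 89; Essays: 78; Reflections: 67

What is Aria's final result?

Case studies: drop 54, 67 → average of remaining 4 = 350/4 = 87.5
Essays (78) ≤ Portfolio (89), so Portfolio stays at 89.
Weighted total:
  Lab reports 95 × 0.12 = 11.4
  Case studies 87.5 × 0.22 = 19.25
  Final exam 91 × 0.08 = 7.28
  Capstone 63 × 0.17 = 10.71
  Portfolio 89 × 0.19 = 16.91
  Essays 78 × 0.17 = 13.26
  Reflections 67 × 0.05 = 3.35
Sum = 82.16
82.16 is ≥ 64 and < 89 → Merit

Merit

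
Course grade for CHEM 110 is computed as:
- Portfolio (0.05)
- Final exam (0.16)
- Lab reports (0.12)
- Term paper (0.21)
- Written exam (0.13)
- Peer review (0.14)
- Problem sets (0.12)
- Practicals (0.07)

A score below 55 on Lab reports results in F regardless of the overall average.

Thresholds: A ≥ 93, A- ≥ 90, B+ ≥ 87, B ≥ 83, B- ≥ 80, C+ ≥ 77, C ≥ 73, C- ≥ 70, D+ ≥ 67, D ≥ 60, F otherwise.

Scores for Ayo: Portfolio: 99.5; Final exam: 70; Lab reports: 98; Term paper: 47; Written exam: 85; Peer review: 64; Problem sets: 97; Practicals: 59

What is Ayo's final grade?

Lab reports score 98 ≥ 55: minimum met.
Weighted total:
  Portfolio 99.5 × 0.05 = 4.975
  Final exam 70 × 0.16 = 11.2
  Lab reports 98 × 0.12 = 11.76
  Term paper 47 × 0.21 = 9.87
  Written exam 85 × 0.13 = 11.05
  Peer review 64 × 0.14 = 8.96
  Problem sets 97 × 0.12 = 11.64
  Practicals 59 × 0.07 = 4.13
Sum = 73.585
73.585 is ≥ 73 and < 77 → C

C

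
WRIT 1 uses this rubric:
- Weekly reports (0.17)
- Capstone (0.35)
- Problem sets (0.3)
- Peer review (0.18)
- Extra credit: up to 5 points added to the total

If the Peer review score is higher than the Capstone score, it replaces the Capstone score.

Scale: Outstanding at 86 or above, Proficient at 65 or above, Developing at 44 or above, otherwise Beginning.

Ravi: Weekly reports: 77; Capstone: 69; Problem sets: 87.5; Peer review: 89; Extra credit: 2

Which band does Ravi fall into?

Outstanding

Peer review (89) > Capstone (69), so Capstone counts as 89.
Weighted total:
  Weekly reports 77 × 0.17 = 13.09
  Capstone 89 × 0.35 = 31.15
  Problem sets 87.5 × 0.3 = 26.25
  Peer review 89 × 0.18 = 16.02
Sum = 86.51
Extra credit: 86.51 + 2 = 88.51
88.51 ≥ 86 → Outstanding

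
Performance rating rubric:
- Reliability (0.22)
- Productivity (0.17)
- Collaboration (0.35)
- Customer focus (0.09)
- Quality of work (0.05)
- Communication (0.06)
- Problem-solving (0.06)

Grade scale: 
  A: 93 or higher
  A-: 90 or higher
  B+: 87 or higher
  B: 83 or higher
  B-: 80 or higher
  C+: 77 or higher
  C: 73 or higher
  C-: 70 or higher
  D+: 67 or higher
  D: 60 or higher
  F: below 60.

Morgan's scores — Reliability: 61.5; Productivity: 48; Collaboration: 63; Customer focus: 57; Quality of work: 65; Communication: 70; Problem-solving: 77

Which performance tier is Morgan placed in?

Weighted total:
  Reliability 61.5 × 0.22 = 13.53
  Productivity 48 × 0.17 = 8.16
  Collaboration 63 × 0.35 = 22.05
  Customer focus 57 × 0.09 = 5.13
  Quality of work 65 × 0.05 = 3.25
  Communication 70 × 0.06 = 4.2
  Problem-solving 77 × 0.06 = 4.62
Sum = 60.94
60.94 is ≥ 60 and < 67 → D

D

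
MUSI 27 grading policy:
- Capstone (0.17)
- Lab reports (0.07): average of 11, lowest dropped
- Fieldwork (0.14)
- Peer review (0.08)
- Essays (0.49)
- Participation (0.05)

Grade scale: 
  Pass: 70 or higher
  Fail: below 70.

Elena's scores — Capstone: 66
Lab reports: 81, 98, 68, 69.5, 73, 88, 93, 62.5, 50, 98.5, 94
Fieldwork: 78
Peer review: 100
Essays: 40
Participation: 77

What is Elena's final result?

Fail

Lab reports: drop 50 → average of remaining 10 = 825.5/10 = 82.55
Weighted total:
  Capstone 66 × 0.17 = 11.22
  Lab reports 82.55 × 0.07 = 5.7785
  Fieldwork 78 × 0.14 = 10.92
  Peer review 100 × 0.08 = 8
  Essays 40 × 0.49 = 19.6
  Participation 77 × 0.05 = 3.85
Sum = 59.3685
59.3685 < 70 → Fail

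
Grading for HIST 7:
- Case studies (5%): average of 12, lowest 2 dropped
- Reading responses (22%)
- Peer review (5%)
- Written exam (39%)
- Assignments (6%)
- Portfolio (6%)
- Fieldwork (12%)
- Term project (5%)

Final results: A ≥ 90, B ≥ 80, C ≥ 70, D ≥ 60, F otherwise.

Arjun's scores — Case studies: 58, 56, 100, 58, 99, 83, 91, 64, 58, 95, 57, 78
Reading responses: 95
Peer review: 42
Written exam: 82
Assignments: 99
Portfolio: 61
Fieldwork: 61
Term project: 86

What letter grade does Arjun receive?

B

Case studies: drop 56, 57 → average of remaining 10 = 784/10 = 78.4
Weighted total:
  Case studies 78.4 × 0.05 = 3.92
  Reading responses 95 × 0.22 = 20.9
  Peer review 42 × 0.05 = 2.1
  Written exam 82 × 0.39 = 31.98
  Assignments 99 × 0.06 = 5.94
  Portfolio 61 × 0.06 = 3.66
  Fieldwork 61 × 0.12 = 7.32
  Term project 86 × 0.05 = 4.3
Sum = 80.12
80.12 is ≥ 80 and < 90 → B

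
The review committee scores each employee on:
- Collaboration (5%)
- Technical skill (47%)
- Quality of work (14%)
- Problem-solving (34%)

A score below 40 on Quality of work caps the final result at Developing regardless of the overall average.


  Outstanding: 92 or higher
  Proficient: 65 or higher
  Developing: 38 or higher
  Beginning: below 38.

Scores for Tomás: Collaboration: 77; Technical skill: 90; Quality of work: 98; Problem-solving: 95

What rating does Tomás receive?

Outstanding

Quality of work score 98 ≥ 40: minimum met.
Weighted total:
  Collaboration 77 × 0.05 = 3.85
  Technical skill 90 × 0.47 = 42.3
  Quality of work 98 × 0.14 = 13.72
  Problem-solving 95 × 0.34 = 32.3
Sum = 92.17
92.17 ≥ 92 → Outstanding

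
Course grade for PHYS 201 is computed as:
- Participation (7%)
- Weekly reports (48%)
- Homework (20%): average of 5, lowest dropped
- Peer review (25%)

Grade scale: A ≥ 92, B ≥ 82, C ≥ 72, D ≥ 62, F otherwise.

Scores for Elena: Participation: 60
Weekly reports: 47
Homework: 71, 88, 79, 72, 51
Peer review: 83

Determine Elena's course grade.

D

Homework: drop 51 → average of remaining 4 = 310/4 = 77.5
Weighted total:
  Participation 60 × 0.07 = 4.2
  Weekly reports 47 × 0.48 = 22.56
  Homework 77.5 × 0.2 = 15.5
  Peer review 83 × 0.25 = 20.75
Sum = 63.01
63.01 is ≥ 62 and < 72 → D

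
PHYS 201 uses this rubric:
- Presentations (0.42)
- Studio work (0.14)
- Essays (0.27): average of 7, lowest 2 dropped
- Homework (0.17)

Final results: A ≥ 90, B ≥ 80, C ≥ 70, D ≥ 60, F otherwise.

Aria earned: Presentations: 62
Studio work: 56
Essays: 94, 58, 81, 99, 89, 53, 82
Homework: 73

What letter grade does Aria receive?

C

Essays: drop 53, 58 → average of remaining 5 = 445/5 = 89
Weighted total:
  Presentations 62 × 0.42 = 26.04
  Studio work 56 × 0.14 = 7.84
  Essays 89 × 0.27 = 24.03
  Homework 73 × 0.17 = 12.41
Sum = 70.32
70.32 is ≥ 70 and < 80 → C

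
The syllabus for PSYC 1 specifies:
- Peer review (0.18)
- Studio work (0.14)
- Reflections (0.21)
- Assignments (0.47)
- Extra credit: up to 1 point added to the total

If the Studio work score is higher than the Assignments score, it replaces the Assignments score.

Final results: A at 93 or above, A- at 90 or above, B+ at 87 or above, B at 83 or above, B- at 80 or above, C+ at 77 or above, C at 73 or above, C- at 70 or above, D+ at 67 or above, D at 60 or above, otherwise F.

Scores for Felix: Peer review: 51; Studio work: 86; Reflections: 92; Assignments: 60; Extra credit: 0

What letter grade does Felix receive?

Studio work (86) > Assignments (60), so Assignments counts as 86.
Weighted total:
  Peer review 51 × 0.18 = 9.18
  Studio work 86 × 0.14 = 12.04
  Reflections 92 × 0.21 = 19.32
  Assignments 86 × 0.47 = 40.42
Sum = 80.96
Extra credit: 80.96 + 0 = 80.96
80.96 is ≥ 80 and < 83 → B-

B-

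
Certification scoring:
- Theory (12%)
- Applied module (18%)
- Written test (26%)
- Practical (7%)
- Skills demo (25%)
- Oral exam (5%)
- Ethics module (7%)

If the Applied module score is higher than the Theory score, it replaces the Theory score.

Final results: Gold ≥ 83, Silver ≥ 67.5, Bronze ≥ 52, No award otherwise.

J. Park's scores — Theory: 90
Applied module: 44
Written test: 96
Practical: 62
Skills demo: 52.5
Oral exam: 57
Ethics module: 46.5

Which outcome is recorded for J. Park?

Bronze

Applied module (44) ≤ Theory (90), so Theory stays at 90.
Weighted total:
  Theory 90 × 0.12 = 10.8
  Applied module 44 × 0.18 = 7.92
  Written test 96 × 0.26 = 24.96
  Practical 62 × 0.07 = 4.34
  Skills demo 52.5 × 0.25 = 13.125
  Oral exam 57 × 0.05 = 2.85
  Ethics module 46.5 × 0.07 = 3.255
Sum = 67.25
67.25 is ≥ 52 and < 67.5 → Bronze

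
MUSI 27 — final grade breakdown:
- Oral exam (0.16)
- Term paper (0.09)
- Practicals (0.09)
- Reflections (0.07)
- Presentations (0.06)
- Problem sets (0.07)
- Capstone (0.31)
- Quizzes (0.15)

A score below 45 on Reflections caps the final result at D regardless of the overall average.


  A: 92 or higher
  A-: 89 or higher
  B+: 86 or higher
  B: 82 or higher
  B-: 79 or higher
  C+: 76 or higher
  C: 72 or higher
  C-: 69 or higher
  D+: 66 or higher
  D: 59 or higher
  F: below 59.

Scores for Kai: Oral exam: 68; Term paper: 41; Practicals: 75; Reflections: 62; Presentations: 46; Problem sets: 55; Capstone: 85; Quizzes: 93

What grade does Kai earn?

Reflections score 62 ≥ 45: minimum met.
Weighted total:
  Oral exam 68 × 0.16 = 10.88
  Term paper 41 × 0.09 = 3.69
  Practicals 75 × 0.09 = 6.75
  Reflections 62 × 0.07 = 4.34
  Presentations 46 × 0.06 = 2.76
  Problem sets 55 × 0.07 = 3.85
  Capstone 85 × 0.31 = 26.35
  Quizzes 93 × 0.15 = 13.95
Sum = 72.57
72.57 is ≥ 72 and < 76 → C

C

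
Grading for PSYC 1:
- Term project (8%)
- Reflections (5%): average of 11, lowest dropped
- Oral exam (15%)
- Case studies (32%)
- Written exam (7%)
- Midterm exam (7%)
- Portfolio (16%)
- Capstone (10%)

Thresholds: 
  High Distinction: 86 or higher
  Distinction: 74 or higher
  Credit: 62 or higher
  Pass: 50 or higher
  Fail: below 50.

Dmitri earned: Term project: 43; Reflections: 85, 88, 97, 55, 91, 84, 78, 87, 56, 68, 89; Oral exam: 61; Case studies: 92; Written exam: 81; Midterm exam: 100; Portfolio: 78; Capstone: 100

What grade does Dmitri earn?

Distinction

Reflections: drop 55 → average of remaining 10 = 823/10 = 82.3
Weighted total:
  Term project 43 × 0.08 = 3.44
  Reflections 82.3 × 0.05 = 4.115
  Oral exam 61 × 0.15 = 9.15
  Case studies 92 × 0.32 = 29.44
  Written exam 81 × 0.07 = 5.67
  Midterm exam 100 × 0.07 = 7
  Portfolio 78 × 0.16 = 12.48
  Capstone 100 × 0.1 = 10
Sum = 81.295
81.295 is ≥ 74 and < 86 → Distinction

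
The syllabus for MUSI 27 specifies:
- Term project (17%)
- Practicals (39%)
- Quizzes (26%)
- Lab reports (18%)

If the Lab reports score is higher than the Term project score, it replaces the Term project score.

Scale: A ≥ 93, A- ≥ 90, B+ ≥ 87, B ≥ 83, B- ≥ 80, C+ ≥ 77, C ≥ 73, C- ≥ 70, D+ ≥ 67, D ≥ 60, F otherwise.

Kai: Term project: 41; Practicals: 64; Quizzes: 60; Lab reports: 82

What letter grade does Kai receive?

D+

Lab reports (82) > Term project (41), so Term project counts as 82.
Weighted total:
  Term project 82 × 0.17 = 13.94
  Practicals 64 × 0.39 = 24.96
  Quizzes 60 × 0.26 = 15.6
  Lab reports 82 × 0.18 = 14.76
Sum = 69.26
69.26 is ≥ 67 and < 70 → D+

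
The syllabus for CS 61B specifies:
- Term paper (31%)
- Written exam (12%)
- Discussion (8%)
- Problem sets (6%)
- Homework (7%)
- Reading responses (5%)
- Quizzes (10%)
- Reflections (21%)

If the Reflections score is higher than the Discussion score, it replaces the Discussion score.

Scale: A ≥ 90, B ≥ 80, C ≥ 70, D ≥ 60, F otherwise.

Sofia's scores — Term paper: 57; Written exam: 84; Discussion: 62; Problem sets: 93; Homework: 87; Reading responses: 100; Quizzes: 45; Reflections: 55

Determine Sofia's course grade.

D

Reflections (55) ≤ Discussion (62), so Discussion stays at 62.
Weighted total:
  Term paper 57 × 0.31 = 17.67
  Written exam 84 × 0.12 = 10.08
  Discussion 62 × 0.08 = 4.96
  Problem sets 93 × 0.06 = 5.58
  Homework 87 × 0.07 = 6.09
  Reading responses 100 × 0.05 = 5
  Quizzes 45 × 0.1 = 4.5
  Reflections 55 × 0.21 = 11.55
Sum = 65.43
65.43 is ≥ 60 and < 70 → D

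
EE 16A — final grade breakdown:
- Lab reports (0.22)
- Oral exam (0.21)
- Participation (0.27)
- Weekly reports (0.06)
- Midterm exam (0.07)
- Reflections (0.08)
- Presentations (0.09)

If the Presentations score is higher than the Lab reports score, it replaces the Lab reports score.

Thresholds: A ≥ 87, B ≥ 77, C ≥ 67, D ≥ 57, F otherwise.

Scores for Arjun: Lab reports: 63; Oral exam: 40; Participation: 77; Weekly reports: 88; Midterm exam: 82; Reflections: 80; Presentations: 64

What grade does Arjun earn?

D

Presentations (64) > Lab reports (63), so Lab reports counts as 64.
Weighted total:
  Lab reports 64 × 0.22 = 14.08
  Oral exam 40 × 0.21 = 8.4
  Participation 77 × 0.27 = 20.79
  Weekly reports 88 × 0.06 = 5.28
  Midterm exam 82 × 0.07 = 5.74
  Reflections 80 × 0.08 = 6.4
  Presentations 64 × 0.09 = 5.76
Sum = 66.45
66.45 is ≥ 57 and < 67 → D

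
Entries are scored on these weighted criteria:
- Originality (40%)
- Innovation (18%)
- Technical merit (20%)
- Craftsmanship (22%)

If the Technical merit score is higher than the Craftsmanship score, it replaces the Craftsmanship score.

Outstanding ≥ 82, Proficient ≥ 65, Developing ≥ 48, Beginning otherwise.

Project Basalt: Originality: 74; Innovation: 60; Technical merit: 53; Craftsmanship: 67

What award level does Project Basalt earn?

Proficient

Technical merit (53) ≤ Craftsmanship (67), so Craftsmanship stays at 67.
Weighted total:
  Originality 74 × 0.4 = 29.6
  Innovation 60 × 0.18 = 10.8
  Technical merit 53 × 0.2 = 10.6
  Craftsmanship 67 × 0.22 = 14.74
Sum = 65.74
65.74 is ≥ 65 and < 82 → Proficient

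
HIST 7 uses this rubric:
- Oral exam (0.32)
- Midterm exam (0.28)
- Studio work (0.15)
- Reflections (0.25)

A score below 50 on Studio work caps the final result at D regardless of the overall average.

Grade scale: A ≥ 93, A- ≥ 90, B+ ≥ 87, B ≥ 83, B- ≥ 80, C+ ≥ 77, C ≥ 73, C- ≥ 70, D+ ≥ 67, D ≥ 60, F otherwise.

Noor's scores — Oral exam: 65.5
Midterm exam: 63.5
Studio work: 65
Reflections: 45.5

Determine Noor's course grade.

F

Studio work score 65 ≥ 50: minimum met.
Weighted total:
  Oral exam 65.5 × 0.32 = 20.96
  Midterm exam 63.5 × 0.28 = 17.78
  Studio work 65 × 0.15 = 9.75
  Reflections 45.5 × 0.25 = 11.375
Sum = 59.865
59.865 < 60 → F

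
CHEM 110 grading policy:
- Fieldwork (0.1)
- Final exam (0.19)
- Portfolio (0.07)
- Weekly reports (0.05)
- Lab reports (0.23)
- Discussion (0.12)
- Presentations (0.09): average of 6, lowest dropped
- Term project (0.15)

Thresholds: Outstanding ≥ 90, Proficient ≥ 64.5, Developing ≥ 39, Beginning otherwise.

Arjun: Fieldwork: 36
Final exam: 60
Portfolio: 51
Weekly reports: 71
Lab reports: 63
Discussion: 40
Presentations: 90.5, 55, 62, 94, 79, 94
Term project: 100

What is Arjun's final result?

Presentations: drop 55 → average of remaining 5 = 419.5/5 = 83.9
Weighted total:
  Fieldwork 36 × 0.1 = 3.6
  Final exam 60 × 0.19 = 11.4
  Portfolio 51 × 0.07 = 3.57
  Weekly reports 71 × 0.05 = 3.55
  Lab reports 63 × 0.23 = 14.49
  Discussion 40 × 0.12 = 4.8
  Presentations 83.9 × 0.09 = 7.551
  Term project 100 × 0.15 = 15
Sum = 63.961
63.961 is ≥ 39 and < 64.5 → Developing

Developing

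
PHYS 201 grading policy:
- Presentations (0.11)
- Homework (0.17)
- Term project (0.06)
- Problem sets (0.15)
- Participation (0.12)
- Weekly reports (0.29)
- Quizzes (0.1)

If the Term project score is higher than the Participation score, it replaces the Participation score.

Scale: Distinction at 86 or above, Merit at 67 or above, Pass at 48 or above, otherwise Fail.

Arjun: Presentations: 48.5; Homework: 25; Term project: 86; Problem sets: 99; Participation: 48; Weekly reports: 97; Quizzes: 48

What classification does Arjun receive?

Term project (86) > Participation (48), so Participation counts as 86.
Weighted total:
  Presentations 48.5 × 0.11 = 5.335
  Homework 25 × 0.17 = 4.25
  Term project 86 × 0.06 = 5.16
  Problem sets 99 × 0.15 = 14.85
  Participation 86 × 0.12 = 10.32
  Weekly reports 97 × 0.29 = 28.13
  Quizzes 48 × 0.1 = 4.8
Sum = 72.845
72.845 is ≥ 67 and < 86 → Merit

Merit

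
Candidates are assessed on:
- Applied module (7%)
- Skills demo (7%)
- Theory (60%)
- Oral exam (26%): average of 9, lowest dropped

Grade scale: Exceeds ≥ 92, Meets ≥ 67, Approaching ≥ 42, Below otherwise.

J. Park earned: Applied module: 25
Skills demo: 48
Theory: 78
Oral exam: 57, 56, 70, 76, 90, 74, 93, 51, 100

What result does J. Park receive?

Meets

Oral exam: drop 51 → average of remaining 8 = 616/8 = 77
Weighted total:
  Applied module 25 × 0.07 = 1.75
  Skills demo 48 × 0.07 = 3.36
  Theory 78 × 0.6 = 46.8
  Oral exam 77 × 0.26 = 20.02
Sum = 71.93
71.93 is ≥ 67 and < 92 → Meets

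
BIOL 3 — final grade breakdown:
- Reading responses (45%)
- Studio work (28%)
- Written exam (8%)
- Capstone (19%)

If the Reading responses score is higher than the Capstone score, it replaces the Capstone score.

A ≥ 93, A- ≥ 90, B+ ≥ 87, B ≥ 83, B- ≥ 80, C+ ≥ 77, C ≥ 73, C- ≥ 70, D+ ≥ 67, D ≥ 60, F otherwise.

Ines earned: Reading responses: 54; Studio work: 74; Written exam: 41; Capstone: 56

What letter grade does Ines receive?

F

Reading responses (54) ≤ Capstone (56), so Capstone stays at 56.
Weighted total:
  Reading responses 54 × 0.45 = 24.3
  Studio work 74 × 0.28 = 20.72
  Written exam 41 × 0.08 = 3.28
  Capstone 56 × 0.19 = 10.64
Sum = 58.94
58.94 < 60 → F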